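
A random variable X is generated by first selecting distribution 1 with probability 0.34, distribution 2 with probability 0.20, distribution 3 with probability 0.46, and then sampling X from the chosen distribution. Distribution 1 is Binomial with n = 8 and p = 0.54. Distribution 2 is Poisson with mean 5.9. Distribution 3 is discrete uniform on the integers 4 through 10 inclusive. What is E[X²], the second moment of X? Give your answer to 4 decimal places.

For each component E[X²] = Var + (mean)², giving 1: 20.6496; 2: 40.71; 3: 53.
Overall E[X²] = 0.34·20.6496 + 0.2·40.71 + 0.46·53 = 39.5429.

39.5429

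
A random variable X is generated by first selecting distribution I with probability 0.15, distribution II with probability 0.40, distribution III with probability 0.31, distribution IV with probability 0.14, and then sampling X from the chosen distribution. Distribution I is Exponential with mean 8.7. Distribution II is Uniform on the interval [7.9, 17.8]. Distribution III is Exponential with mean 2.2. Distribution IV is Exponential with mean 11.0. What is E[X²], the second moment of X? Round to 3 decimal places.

128.904

For each component E[X²] = Var + (mean)², giving I: 151.38; II: 173.29; III: 9.68; IV: 242.
Overall E[X²] = 0.15·151.38 + 0.4·173.29 + 0.31·9.68 + 0.14·242 = 128.904.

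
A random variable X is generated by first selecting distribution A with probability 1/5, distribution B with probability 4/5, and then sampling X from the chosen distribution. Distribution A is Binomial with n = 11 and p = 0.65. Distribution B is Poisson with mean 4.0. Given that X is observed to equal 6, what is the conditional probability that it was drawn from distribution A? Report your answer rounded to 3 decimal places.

Likelihoods P(X=6 | ·): A: 0.183005; B: 0.104196.
Posterior ∝ prior × likelihood. Numerator for A: 0.2·0.183005 = 0.0366009.
Normalizing constant: 0.2·0.183005 + 0.8·0.104196 = 0.119957.
P(A | observation) = 0.0366009 / 0.119957 = 0.305116.

0.305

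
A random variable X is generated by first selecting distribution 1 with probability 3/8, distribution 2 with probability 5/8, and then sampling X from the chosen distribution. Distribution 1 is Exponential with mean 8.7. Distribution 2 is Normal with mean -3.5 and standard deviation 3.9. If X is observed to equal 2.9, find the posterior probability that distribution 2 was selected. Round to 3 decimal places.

Likelihoods f(2.9 | ·): 1: 0.0823599; 2: 0.0266119.
Posterior ∝ prior × likelihood. Numerator for 2: 0.625·0.0266119 = 0.0166324.
Normalizing constant: 0.375·0.0823599 + 0.625·0.0266119 = 0.0475174.
P(2 | observation) = 0.0166324 / 0.0475174 = 0.350028.

0.350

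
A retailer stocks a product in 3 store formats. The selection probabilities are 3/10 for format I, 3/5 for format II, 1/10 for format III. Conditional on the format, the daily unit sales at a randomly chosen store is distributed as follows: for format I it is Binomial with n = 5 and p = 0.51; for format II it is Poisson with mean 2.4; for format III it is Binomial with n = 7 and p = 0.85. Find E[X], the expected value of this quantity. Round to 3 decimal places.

2.800

Component means — I: 2.55; II: 2.4; III: 5.95.
E[X] = 0.3·2.55 + 0.6·2.4 + 0.1·5.95 = 2.8.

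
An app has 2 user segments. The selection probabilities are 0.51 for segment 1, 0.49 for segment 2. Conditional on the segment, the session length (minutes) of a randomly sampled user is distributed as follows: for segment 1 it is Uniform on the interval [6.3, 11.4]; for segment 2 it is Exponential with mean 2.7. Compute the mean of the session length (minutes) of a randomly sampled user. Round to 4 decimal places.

5.8365

Component means — 1: 8.85; 2: 2.7.
E[X] = 0.51·8.85 + 0.49·2.7 = 5.8365.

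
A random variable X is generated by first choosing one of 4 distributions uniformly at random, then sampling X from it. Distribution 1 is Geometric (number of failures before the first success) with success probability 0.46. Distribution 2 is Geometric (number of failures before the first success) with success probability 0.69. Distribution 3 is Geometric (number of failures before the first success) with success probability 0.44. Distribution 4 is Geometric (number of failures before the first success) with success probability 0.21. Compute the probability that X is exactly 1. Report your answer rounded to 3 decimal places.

0.219

Conditional on each component, P(X = 1): 1: 0.2484; 2: 0.2139; 3: 0.2464; 4: 0.1659.
By total probability, P(X = 1) = 0.25·0.2484 + 0.25·0.2139 + 0.25·0.2464 + 0.25·0.1659 = 0.21865.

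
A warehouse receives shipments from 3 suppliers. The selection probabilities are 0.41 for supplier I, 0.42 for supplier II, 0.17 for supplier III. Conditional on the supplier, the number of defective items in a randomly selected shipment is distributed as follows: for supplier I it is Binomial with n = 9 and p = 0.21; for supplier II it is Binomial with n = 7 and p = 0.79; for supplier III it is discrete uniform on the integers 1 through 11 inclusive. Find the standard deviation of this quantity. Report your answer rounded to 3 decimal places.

2.505

Per component, I: μ=1.89, E[X²]=5.0652; II: μ=5.53, E[X²]=31.7422; III: μ=6, E[X²]=46.
E[X] = 0.41·1.89 + 0.42·5.53 + 0.17·6 = 4.1175.
E[X²] = 0.41·5.0652 + 0.42·31.7422 + 0.17·46 = 23.2285.
Var(X) = E[X²] − (E[X])² = 23.2285 − 16.9538 = 6.27465.
SD(X) = √6.27465 = 2.50493.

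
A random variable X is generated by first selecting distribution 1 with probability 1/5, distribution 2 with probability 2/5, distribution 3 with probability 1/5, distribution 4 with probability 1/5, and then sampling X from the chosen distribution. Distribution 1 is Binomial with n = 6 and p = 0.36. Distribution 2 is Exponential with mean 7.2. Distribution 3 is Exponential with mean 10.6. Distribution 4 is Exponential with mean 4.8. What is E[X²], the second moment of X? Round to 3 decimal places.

96.842

For each component E[X²] = Var + (mean)², giving 1: 6.048; 2: 103.68; 3: 224.72; 4: 46.08.
Overall E[X²] = 0.2·6.048 + 0.4·103.68 + 0.2·224.72 + 0.2·46.08 = 96.8416.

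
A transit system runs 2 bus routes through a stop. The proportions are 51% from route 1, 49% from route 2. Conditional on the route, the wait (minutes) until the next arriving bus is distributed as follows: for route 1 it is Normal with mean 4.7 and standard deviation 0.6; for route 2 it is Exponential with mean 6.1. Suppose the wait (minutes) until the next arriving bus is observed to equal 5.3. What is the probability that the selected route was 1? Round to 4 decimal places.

0.8592

Likelihoods f(5.3 | ·): 1: 0.403285; 2: 0.0687594.
Posterior ∝ prior × likelihood. Numerator for 1: 0.51·0.403285 = 0.205675.
Normalizing constant: 0.51·0.403285 + 0.49·0.0687594 = 0.239367.
P(1 | observation) = 0.205675 / 0.239367 = 0.859245.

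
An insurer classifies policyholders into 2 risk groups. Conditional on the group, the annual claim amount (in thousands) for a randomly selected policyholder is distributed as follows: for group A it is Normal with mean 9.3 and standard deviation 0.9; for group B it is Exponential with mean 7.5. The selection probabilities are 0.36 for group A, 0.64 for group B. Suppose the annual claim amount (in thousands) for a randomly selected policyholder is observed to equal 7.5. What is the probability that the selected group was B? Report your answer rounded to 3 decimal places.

0.592

Likelihoods f(7.5 | ·): A: 0.05999; B: 0.0490506.
Posterior ∝ prior × likelihood. Numerator for B: 0.64·0.0490506 = 0.0313924.
Normalizing constant: 0.36·0.05999 + 0.64·0.0490506 = 0.0529888.
P(B | observation) = 0.0313924 / 0.0529888 = 0.592435.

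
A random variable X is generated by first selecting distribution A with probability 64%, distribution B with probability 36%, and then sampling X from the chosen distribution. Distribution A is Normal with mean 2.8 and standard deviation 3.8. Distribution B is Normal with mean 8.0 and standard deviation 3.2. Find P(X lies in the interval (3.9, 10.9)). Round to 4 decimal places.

Conditional on each component, P(3.9 < X < 10.9): A: 0.369589; B: 0.717545.
By total probability, P(3.9 < X < 10.9) = 0.64·0.369589 + 0.36·0.717545 = 0.494853.

0.4949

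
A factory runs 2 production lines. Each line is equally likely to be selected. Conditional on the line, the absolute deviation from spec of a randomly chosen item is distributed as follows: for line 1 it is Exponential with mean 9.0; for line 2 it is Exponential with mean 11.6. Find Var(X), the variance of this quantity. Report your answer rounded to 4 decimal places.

Per component, 1: μ=9, E[X²]=162; 2: μ=11.6, E[X²]=269.12.
E[X] = 0.5·9 + 0.5·11.6 = 10.3.
E[X²] = 0.5·162 + 0.5·269.12 = 215.56.
Var(X) = E[X²] − (E[X])² = 215.56 − 106.09 = 109.47.

109.4700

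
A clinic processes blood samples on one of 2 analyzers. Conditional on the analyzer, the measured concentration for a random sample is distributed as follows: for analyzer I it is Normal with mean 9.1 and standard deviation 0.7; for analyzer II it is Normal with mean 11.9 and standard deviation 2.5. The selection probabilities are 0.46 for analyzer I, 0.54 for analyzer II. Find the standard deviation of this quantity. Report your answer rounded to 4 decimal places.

2.3554

Per component, I: μ=9.1, E[X²]=83.3; II: μ=11.9, E[X²]=147.86.
E[X] = 0.46·9.1 + 0.54·11.9 = 10.612.
E[X²] = 0.46·83.3 + 0.54·147.86 = 118.162.
Var(X) = E[X²] − (E[X])² = 118.162 − 112.615 = 5.54786.
SD(X) = √5.54786 = 2.35539.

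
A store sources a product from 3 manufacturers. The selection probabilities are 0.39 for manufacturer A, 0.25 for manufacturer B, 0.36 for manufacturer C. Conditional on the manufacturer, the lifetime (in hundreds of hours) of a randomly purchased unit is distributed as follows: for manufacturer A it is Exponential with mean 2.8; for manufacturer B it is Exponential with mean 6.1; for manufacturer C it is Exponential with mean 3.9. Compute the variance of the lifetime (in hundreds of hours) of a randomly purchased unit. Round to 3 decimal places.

19.503

Per component, A: μ=2.8, E[X²]=15.68; B: μ=6.1, E[X²]=74.42; C: μ=3.9, E[X²]=30.42.
E[X] = 0.39·2.8 + 0.25·6.1 + 0.36·3.9 = 4.021.
E[X²] = 0.39·15.68 + 0.25·74.42 + 0.36·30.42 = 35.6714.
Var(X) = E[X²] − (E[X])² = 35.6714 − 16.1684 = 19.503.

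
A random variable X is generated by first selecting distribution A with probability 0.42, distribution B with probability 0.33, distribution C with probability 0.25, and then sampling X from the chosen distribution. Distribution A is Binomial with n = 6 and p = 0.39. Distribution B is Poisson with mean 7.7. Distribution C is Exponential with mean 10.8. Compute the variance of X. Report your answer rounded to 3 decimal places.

Per component, A: μ=2.34, E[X²]=6.903; B: μ=7.7, E[X²]=66.99; C: μ=10.8, E[X²]=233.28.
E[X] = 0.42·2.34 + 0.33·7.7 + 0.25·10.8 = 6.2238.
E[X²] = 0.42·6.903 + 0.33·66.99 + 0.25·233.28 = 83.326.
Var(X) = E[X²] − (E[X])² = 83.326 − 38.7357 = 44.5903.

44.590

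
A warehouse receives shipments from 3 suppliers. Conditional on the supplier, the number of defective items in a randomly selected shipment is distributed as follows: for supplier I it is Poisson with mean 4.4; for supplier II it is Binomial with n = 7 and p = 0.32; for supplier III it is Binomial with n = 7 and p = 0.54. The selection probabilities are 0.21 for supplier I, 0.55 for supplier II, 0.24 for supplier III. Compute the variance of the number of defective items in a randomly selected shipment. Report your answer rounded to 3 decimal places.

3.050

Per component, I: μ=4.4, E[X²]=23.76; II: μ=2.24, E[X²]=6.5408; III: μ=3.78, E[X²]=16.0272.
E[X] = 0.21·4.4 + 0.55·2.24 + 0.24·3.78 = 3.0632.
E[X²] = 0.21·23.76 + 0.55·6.5408 + 0.24·16.0272 = 12.4336.
Var(X) = E[X²] − (E[X])² = 12.4336 − 9.38319 = 3.05037.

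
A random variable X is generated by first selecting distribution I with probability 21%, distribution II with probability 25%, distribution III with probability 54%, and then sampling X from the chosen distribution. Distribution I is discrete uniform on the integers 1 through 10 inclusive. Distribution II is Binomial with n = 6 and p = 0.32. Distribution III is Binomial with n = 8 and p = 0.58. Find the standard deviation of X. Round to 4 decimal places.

2.2061

Per component, I: μ=5.5, E[X²]=38.5; II: μ=1.92, E[X²]=4.992; III: μ=4.64, E[X²]=23.4784.
E[X] = 0.21·5.5 + 0.25·1.92 + 0.54·4.64 = 4.1406.
E[X²] = 0.21·38.5 + 0.25·4.992 + 0.54·23.4784 = 22.0113.
Var(X) = E[X²] − (E[X])² = 22.0113 − 17.1446 = 4.86677.
SD(X) = √4.86677 = 2.20608.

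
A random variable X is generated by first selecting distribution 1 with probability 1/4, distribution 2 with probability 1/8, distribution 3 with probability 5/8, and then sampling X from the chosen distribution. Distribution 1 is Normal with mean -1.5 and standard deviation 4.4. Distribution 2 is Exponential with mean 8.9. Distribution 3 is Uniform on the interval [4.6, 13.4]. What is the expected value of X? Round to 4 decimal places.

Component means — 1: -1.5; 2: 8.9; 3: 9.
E[X] = 0.25·-1.5 + 0.125·8.9 + 0.625·9 = 6.3625.

6.3625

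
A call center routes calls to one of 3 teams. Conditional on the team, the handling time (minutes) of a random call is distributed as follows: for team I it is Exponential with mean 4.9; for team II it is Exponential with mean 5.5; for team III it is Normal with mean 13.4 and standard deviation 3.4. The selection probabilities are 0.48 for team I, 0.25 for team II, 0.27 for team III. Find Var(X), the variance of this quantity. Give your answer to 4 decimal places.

Per component, I: μ=4.9, E[X²]=48.02; II: μ=5.5, E[X²]=60.5; III: μ=13.4, E[X²]=191.12.
E[X] = 0.48·4.9 + 0.25·5.5 + 0.27·13.4 = 7.345.
E[X²] = 0.48·48.02 + 0.25·60.5 + 0.27·191.12 = 89.777.
Var(X) = E[X²] − (E[X])² = 89.777 − 53.949 = 35.828.

35.8280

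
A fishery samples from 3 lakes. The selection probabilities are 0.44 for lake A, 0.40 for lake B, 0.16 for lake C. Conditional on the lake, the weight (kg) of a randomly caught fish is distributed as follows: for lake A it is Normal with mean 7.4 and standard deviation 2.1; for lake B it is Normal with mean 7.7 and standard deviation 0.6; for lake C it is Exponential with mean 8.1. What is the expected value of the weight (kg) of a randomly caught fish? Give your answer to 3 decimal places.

7.632

Component means — A: 7.4; B: 7.7; C: 8.1.
E[X] = 0.44·7.4 + 0.4·7.7 + 0.16·8.1 = 7.632.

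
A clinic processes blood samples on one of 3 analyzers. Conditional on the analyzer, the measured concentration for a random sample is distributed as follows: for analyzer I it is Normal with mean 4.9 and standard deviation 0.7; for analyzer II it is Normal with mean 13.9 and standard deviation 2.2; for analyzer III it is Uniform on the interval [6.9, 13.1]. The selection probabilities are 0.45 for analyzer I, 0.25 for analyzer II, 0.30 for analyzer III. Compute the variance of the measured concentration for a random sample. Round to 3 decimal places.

Per component, I: μ=4.9, E[X²]=24.5; II: μ=13.9, E[X²]=198.05; III: μ=10, E[X²]=103.203.
E[X] = 0.45·4.9 + 0.25·13.9 + 0.3·10 = 8.68.
E[X²] = 0.45·24.5 + 0.25·198.05 + 0.3·103.203 = 91.4985.
Var(X) = E[X²] − (E[X])² = 91.4985 − 75.3424 = 16.1561.

16.156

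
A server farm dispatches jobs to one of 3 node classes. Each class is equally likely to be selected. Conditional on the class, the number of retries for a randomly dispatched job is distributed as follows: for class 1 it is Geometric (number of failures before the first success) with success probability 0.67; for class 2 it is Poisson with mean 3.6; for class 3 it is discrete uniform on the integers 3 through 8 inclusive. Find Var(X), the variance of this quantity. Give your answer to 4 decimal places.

Per component, 1: μ=0.492537, E[X²]=0.977723; 2: μ=3.6, E[X²]=16.56; 3: μ=5.5, E[X²]=33.1667.
E[X] = 0.333333·0.492537 + 0.333333·3.6 + 0.333333·5.5 = 3.19751.
E[X²] = 0.333333·0.977723 + 0.333333·16.56 + 0.333333·33.1667 = 16.9015.
Var(X) = E[X²] − (E[X])² = 16.9015 − 10.2241 = 6.67738.

6.6774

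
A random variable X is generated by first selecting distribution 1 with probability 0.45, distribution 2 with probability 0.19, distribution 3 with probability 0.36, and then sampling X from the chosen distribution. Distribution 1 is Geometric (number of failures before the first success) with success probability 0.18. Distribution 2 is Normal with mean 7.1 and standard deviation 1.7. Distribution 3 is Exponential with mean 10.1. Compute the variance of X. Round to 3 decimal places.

Per component, 1: μ=4.55556, E[X²]=46.0617; 2: μ=7.1, E[X²]=53.3; 3: μ=10.1, E[X²]=204.02.
E[X] = 0.45·4.55556 + 0.19·7.1 + 0.36·10.1 = 7.035.
E[X²] = 0.45·46.0617 + 0.19·53.3 + 0.36·204.02 = 104.302.
Var(X) = E[X²] − (E[X])² = 104.302 − 49.4912 = 54.8108.

54.811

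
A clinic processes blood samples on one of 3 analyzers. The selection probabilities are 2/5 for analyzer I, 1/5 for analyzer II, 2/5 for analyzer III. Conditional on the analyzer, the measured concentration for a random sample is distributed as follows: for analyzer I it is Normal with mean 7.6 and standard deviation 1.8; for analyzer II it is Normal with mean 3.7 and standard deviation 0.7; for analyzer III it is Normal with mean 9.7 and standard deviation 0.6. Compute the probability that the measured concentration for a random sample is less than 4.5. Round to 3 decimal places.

Conditional on each analyzer, P(X < 4.5): I: 0.0425146; II: 0.873451; III: 0.
By total probability, P(X < 4.5) = 0.4·0.0425146 + 0.2·0.873451 + 0.4·0 = 0.191696.

0.192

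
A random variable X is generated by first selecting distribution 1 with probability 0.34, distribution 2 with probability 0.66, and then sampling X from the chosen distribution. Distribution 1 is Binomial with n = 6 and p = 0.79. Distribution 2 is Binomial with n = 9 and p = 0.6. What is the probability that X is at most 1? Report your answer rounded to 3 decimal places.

0.003

Conditional on each component, P(X ≤ 1): 1: 0.00202163; 2: 0.00380109.
By total probability, P(X ≤ 1) = 0.34·0.00202163 + 0.66·0.00380109 = 0.00319607.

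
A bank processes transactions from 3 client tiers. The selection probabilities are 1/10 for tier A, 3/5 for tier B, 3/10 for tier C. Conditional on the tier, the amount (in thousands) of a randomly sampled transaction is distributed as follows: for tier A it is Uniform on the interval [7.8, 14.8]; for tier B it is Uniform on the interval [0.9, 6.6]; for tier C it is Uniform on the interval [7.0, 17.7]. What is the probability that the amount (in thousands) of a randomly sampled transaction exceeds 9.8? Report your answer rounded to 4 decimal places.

Conditional on each tier, P(X > 9.8): A: 0.714286; B: 0; C: 0.738318.
By total probability, P(X > 9.8) = 0.1·0.714286 + 0.6·0 + 0.3·0.738318 = 0.292924.

0.2929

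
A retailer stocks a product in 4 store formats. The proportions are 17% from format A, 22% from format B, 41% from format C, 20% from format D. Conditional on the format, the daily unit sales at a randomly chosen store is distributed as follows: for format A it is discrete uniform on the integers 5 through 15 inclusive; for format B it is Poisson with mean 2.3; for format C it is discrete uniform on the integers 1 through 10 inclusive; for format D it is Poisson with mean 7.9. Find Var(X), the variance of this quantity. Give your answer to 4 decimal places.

Per component, A: μ=10, E[X²]=110; B: μ=2.3, E[X²]=7.59; C: μ=5.5, E[X²]=38.5; D: μ=7.9, E[X²]=70.31.
E[X] = 0.17·10 + 0.22·2.3 + 0.41·5.5 + 0.2·7.9 = 6.041.
E[X²] = 0.17·110 + 0.22·7.59 + 0.41·38.5 + 0.2·70.31 = 50.2168.
Var(X) = E[X²] − (E[X])² = 50.2168 − 36.4937 = 13.7231.

13.7231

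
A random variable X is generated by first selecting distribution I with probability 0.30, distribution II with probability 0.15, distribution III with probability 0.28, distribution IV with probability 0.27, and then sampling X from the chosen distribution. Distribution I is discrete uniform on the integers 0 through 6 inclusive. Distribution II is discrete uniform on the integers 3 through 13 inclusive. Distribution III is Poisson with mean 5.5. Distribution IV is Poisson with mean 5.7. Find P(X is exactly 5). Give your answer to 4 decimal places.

Conditional on each component, P(X = 5): I: 0.142857; II: 0.0909091; III: 0.171401; IV: 0.16777.
By total probability, P(X = 5) = 0.3·0.142857 + 0.15·0.0909091 + 0.28·0.171401 + 0.27·0.16777 = 0.149784.

0.1498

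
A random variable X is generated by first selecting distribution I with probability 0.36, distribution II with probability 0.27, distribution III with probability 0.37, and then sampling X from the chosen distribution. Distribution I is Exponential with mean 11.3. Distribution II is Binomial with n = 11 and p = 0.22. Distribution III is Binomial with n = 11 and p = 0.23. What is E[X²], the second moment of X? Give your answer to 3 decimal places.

For each component E[X²] = Var + (mean)², giving I: 255.38; II: 7.744; III: 8.349.
Overall E[X²] = 0.36·255.38 + 0.27·7.744 + 0.37·8.349 = 97.1168.

97.117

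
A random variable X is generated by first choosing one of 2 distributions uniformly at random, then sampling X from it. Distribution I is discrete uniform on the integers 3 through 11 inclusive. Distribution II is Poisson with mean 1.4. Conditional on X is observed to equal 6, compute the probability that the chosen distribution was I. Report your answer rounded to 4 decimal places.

0.9773

Likelihoods P(X=6 | ·): I: 0.111111; II: 0.00257883.
Posterior ∝ prior × likelihood. Numerator for I: 0.5·0.111111 = 0.0555556.
Normalizing constant: 0.5·0.111111 + 0.5·0.00257883 = 0.056845.
P(I | observation) = 0.0555556 / 0.056845 = 0.977317.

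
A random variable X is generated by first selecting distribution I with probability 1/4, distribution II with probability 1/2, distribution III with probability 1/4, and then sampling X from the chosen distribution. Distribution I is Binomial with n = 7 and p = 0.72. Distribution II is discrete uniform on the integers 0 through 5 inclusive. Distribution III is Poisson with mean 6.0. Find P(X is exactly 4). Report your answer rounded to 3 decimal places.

Conditional on each component, P(X = 4): I: 0.206477; II: 0.166667; III: 0.133853.
By total probability, P(X = 4) = 0.25·0.206477 + 0.5·0.166667 + 0.25·0.133853 = 0.168416.

0.168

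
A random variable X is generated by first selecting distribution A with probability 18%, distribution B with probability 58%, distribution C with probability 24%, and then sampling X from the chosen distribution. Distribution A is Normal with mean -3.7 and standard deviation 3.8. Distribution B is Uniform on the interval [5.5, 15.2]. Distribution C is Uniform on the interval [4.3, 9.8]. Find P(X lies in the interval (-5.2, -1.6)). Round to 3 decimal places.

0.065

Conditional on each component, P(-5.2 < X < -1.6): A: 0.363224; B: 0; C: 0.
By total probability, P(-5.2 < X < -1.6) = 0.18·0.363224 + 0.58·0 + 0.24·0 = 0.0653802.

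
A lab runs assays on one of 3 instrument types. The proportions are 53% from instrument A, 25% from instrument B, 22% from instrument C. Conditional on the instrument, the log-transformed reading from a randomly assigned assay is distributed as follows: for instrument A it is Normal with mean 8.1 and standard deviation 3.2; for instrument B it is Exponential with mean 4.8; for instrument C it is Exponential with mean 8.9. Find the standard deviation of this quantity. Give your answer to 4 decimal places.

5.5727

Per component, A: μ=8.1, E[X²]=75.85; B: μ=4.8, E[X²]=46.08; C: μ=8.9, E[X²]=158.42.
E[X] = 0.53·8.1 + 0.25·4.8 + 0.22·8.9 = 7.451.
E[X²] = 0.53·75.85 + 0.25·46.08 + 0.22·158.42 = 86.5729.
Var(X) = E[X²] − (E[X])² = 86.5729 − 55.5174 = 31.0555.
SD(X) = √31.0555 = 5.57275.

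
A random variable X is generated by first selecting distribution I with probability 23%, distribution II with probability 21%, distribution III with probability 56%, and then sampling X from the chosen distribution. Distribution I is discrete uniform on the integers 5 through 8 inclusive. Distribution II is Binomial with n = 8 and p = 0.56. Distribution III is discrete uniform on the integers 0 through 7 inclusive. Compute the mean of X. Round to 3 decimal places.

Component means — I: 6.5; II: 4.48; III: 3.5.
E[X] = 0.23·6.5 + 0.21·4.48 + 0.56·3.5 = 4.3958.

4.396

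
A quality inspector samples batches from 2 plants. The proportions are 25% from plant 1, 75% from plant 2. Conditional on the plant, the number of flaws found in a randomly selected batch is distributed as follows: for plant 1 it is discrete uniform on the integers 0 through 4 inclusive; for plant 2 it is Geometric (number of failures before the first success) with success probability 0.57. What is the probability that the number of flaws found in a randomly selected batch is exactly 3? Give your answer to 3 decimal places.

Conditional on each plant, P(X = 3): 1: 0.2; 2: 0.045319.
By total probability, P(X = 3) = 0.25·0.2 + 0.75·0.045319 = 0.0839892.

0.084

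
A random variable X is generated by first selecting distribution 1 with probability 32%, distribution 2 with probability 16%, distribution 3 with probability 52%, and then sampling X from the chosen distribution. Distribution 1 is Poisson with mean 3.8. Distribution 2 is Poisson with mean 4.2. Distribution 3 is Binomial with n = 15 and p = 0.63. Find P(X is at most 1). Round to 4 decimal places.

0.0468

Conditional on each component, P(X ≤ 1): 1: 0.10738; 2: 0.077977; 3: 8.84984e-06.
By total probability, P(X ≤ 1) = 0.32·0.10738 + 0.16·0.077977 + 0.52·8.84984e-06 = 0.0468424.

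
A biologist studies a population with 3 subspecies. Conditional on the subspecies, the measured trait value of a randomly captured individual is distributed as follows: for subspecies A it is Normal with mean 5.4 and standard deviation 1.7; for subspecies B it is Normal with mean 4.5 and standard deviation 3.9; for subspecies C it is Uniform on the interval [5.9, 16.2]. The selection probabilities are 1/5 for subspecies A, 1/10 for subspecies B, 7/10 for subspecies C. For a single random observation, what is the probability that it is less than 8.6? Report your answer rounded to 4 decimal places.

Conditional on each subspecies, P(X < 8.6): A: 0.970106; B: 0.853435; C: 0.262136.
By total probability, P(X < 8.6) = 0.2·0.970106 + 0.1·0.853435 + 0.7·0.262136 = 0.46286.

0.4629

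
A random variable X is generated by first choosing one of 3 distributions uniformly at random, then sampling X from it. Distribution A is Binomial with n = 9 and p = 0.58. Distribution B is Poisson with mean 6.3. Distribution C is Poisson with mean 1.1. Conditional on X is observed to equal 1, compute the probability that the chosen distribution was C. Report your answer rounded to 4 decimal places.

Likelihoods P(X=1 | ·): A: 0.00505434; B: 0.0115687; C: 0.366158.
Posterior ∝ prior × likelihood. Numerator for C: 0.333333·0.366158 = 0.122053.
Normalizing constant: 0.333333·0.00505434 + 0.333333·0.0115687 + 0.333333·0.366158 = 0.127594.
P(C | observation) = 0.122053 / 0.127594 = 0.956573.

0.9566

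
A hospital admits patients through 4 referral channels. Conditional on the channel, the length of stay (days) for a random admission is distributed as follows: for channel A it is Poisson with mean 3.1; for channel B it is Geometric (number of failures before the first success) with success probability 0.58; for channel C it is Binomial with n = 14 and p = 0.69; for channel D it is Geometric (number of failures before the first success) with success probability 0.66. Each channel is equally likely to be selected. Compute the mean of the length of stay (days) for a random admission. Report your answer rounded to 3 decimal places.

Component means — A: 3.1; B: 0.724138; C: 9.66; D: 0.515152.
E[X] = 0.25·3.1 + 0.25·0.724138 + 0.25·9.66 + 0.25·0.515152 = 3.49982.

3.500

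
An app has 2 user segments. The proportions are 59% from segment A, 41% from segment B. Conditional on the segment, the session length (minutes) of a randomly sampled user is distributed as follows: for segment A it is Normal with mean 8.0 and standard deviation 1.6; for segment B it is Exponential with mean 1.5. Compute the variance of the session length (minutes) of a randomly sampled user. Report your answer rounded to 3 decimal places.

12.653

Per component, A: μ=8, E[X²]=66.56; B: μ=1.5, E[X²]=4.5.
E[X] = 0.59·8 + 0.41·1.5 = 5.335.
E[X²] = 0.59·66.56 + 0.41·4.5 = 41.1154.
Var(X) = E[X²] − (E[X])² = 41.1154 − 28.4622 = 12.6532.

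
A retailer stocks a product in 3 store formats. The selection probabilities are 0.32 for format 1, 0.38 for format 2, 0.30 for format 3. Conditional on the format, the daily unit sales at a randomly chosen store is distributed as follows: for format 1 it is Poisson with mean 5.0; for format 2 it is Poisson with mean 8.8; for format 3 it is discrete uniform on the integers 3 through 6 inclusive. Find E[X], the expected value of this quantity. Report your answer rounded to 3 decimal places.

6.294

Component means — 1: 5; 2: 8.8; 3: 4.5.
E[X] = 0.32·5 + 0.38·8.8 + 0.3·4.5 = 6.294.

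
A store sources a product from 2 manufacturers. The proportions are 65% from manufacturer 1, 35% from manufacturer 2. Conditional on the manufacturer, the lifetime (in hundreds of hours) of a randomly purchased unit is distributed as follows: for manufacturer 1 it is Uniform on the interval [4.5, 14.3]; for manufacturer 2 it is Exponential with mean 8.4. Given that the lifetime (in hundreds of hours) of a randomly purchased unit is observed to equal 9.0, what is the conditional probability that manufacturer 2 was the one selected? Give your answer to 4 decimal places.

0.1771

Likelihoods f(9.0 | ·): 1: 0.102041; 2: 0.0407761.
Posterior ∝ prior × likelihood. Numerator for 2: 0.35·0.0407761 = 0.0142716.
Normalizing constant: 0.65·0.102041 + 0.35·0.0407761 = 0.0805981.
P(2 | observation) = 0.0142716 / 0.0805981 = 0.177071.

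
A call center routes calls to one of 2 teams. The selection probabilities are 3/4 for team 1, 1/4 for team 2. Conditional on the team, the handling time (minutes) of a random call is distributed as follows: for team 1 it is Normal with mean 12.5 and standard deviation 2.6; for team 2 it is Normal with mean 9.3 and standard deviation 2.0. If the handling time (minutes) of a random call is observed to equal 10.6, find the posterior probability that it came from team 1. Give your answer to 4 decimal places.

Likelihoods f(10.6 | ·): 1: 0.117483; 2: 0.161486.
Posterior ∝ prior × likelihood. Numerator for 1: 0.75·0.117483 = 0.0881122.
Normalizing constant: 0.75·0.117483 + 0.25·0.161486 = 0.128484.
P(1 | observation) = 0.0881122 / 0.128484 = 0.685785.

0.6858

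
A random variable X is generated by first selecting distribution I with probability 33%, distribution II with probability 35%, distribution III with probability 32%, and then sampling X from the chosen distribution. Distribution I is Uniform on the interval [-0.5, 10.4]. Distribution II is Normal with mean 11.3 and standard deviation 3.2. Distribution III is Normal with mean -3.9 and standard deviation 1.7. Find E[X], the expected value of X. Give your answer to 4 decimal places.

Component means — I: 4.95; II: 11.3; III: -3.9.
E[X] = 0.33·4.95 + 0.35·11.3 + 0.32·-3.9 = 4.3405.

4.3405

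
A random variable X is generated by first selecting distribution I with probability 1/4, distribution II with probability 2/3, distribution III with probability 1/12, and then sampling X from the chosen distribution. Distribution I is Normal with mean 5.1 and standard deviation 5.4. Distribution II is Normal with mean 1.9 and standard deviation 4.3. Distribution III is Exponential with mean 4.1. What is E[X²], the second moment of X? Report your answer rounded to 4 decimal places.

For each component E[X²] = Var + (mean)², giving I: 55.17; II: 22.1; III: 33.62.
Overall E[X²] = 0.25·55.17 + 0.666667·22.1 + 0.0833333·33.62 = 31.3275.

31.3275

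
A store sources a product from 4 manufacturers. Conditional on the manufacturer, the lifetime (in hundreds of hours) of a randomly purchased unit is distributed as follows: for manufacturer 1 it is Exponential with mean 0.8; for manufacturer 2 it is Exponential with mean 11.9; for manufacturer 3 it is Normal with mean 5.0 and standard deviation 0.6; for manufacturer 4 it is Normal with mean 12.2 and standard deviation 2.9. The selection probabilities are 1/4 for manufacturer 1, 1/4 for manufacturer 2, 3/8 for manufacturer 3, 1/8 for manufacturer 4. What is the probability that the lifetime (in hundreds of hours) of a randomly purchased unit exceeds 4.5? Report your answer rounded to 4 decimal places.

Conditional on each manufacturer, P(X > 4.5): 1: 0.00360656; 2: 0.685127; 3: 0.797672; 4: 0.996037.
By total probability, P(X > 4.5) = 0.25·0.00360656 + 0.25·0.685127 + 0.375·0.797672 + 0.125·0.996037 = 0.595815.

0.5958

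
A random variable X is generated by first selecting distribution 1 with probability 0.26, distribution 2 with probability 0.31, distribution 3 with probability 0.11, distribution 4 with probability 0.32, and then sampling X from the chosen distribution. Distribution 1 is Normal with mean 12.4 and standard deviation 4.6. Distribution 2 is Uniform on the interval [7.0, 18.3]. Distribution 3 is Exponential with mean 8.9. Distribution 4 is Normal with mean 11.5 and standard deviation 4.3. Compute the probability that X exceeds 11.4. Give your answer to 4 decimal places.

Conditional on each component, P(X > 11.4): 1: 0.586048; 2: 0.610619; 3: 0.277787; 4: 0.509277.
By total probability, P(X > 11.4) = 0.26·0.586048 + 0.31·0.610619 + 0.11·0.277787 + 0.32·0.509277 = 0.53519.

0.5352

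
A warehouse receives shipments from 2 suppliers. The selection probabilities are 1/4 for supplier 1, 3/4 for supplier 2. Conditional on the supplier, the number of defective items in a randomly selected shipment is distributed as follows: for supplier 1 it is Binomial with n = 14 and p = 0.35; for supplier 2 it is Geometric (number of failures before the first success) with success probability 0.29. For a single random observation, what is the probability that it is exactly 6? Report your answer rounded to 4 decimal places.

0.0718

Conditional on each supplier, P(X = 6): 1: 0.175902; 2: 0.0371491.
By total probability, P(X = 6) = 0.25·0.175902 + 0.75·0.0371491 = 0.0718373.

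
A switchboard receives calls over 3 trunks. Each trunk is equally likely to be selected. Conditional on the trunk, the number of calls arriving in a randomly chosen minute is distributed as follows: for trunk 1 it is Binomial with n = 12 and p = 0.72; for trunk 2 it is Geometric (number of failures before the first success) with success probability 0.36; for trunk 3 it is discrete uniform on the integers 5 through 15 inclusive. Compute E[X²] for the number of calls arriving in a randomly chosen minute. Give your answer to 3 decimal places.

65.056

For each component E[X²] = Var + (mean)², giving 1: 77.0688; 2: 8.09877; 3: 110.
Overall E[X²] = 0.333333·77.0688 + 0.333333·8.09877 + 0.333333·110 = 65.0559.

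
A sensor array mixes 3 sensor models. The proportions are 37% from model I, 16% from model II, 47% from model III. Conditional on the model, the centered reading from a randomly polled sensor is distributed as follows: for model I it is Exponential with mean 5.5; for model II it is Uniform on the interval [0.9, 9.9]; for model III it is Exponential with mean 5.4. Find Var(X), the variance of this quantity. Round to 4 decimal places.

Per component, I: μ=5.5, E[X²]=60.5; II: μ=5.4, E[X²]=35.91; III: μ=5.4, E[X²]=58.32.
E[X] = 0.37·5.5 + 0.16·5.4 + 0.47·5.4 = 5.437.
E[X²] = 0.37·60.5 + 0.16·35.91 + 0.47·58.32 = 55.541.
Var(X) = E[X²] − (E[X])² = 55.541 − 29.561 = 25.98.

25.9800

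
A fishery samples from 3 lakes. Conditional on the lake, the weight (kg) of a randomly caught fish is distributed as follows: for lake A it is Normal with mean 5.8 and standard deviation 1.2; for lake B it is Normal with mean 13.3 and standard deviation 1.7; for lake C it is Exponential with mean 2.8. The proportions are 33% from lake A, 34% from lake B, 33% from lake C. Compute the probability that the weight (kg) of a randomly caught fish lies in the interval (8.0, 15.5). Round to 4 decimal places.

Conditional on each lake, P(8.0 < X < 15.5): A: 0.0333765; B: 0.901276; C: 0.0534892.
By total probability, P(8.0 < X < 15.5) = 0.33·0.0333765 + 0.34·0.901276 + 0.33·0.0534892 = 0.3351.

0.3351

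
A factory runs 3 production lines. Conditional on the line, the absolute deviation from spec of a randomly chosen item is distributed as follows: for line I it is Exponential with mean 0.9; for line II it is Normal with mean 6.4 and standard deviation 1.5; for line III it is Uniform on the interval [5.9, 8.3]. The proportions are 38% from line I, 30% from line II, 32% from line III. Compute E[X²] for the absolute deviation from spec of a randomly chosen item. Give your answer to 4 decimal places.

For each component E[X²] = Var + (mean)², giving I: 1.62; II: 43.21; III: 50.89.
Overall E[X²] = 0.38·1.62 + 0.3·43.21 + 0.32·50.89 = 29.8634.

29.8634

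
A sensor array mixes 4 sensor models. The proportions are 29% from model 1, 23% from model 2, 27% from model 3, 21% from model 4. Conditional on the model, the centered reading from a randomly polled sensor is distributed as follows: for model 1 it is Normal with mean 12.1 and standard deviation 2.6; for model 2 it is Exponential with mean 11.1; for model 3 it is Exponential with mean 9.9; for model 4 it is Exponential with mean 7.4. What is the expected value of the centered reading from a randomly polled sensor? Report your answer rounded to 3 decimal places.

10.289

Component means — 1: 12.1; 2: 11.1; 3: 9.9; 4: 7.4.
E[X] = 0.29·12.1 + 0.23·11.1 + 0.27·9.9 + 0.21·7.4 = 10.289.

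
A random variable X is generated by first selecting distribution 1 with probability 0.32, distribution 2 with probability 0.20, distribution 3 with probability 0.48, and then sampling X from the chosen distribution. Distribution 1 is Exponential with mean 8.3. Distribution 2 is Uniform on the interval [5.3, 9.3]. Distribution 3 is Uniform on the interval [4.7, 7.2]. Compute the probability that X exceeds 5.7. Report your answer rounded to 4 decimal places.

Conditional on each component, P(X > 5.7): 1: 0.50321; 2: 0.9; 3: 0.6.
By total probability, P(X > 5.7) = 0.32·0.50321 + 0.2·0.9 + 0.48·0.6 = 0.629027.

0.6290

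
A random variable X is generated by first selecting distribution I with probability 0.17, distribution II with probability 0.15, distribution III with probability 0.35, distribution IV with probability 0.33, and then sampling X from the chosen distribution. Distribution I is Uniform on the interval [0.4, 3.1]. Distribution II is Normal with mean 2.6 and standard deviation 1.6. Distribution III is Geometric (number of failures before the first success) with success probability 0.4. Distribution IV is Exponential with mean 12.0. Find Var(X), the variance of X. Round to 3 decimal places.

72.407

Per component, I: μ=1.75, E[X²]=3.67; II: μ=2.6, E[X²]=9.32; III: μ=1.5, E[X²]=6; IV: μ=12, E[X²]=288.
E[X] = 0.17·1.75 + 0.15·2.6 + 0.35·1.5 + 0.33·12 = 5.1725.
E[X²] = 0.17·3.67 + 0.15·9.32 + 0.35·6 + 0.33·288 = 99.1619.
Var(X) = E[X²] − (E[X])² = 99.1619 − 26.7548 = 72.4071.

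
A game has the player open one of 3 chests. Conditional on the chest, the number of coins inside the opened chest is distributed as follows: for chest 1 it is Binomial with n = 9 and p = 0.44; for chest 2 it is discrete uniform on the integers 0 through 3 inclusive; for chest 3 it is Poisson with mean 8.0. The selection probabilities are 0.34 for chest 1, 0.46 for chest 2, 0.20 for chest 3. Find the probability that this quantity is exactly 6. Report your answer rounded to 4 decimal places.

Conditional on each chest, P(X = 6): 1: 0.107043; 2: 0; 3: 0.122138.
By total probability, P(X = 6) = 0.34·0.107043 + 0.46·0 + 0.2·0.122138 = 0.0608224.

0.0608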